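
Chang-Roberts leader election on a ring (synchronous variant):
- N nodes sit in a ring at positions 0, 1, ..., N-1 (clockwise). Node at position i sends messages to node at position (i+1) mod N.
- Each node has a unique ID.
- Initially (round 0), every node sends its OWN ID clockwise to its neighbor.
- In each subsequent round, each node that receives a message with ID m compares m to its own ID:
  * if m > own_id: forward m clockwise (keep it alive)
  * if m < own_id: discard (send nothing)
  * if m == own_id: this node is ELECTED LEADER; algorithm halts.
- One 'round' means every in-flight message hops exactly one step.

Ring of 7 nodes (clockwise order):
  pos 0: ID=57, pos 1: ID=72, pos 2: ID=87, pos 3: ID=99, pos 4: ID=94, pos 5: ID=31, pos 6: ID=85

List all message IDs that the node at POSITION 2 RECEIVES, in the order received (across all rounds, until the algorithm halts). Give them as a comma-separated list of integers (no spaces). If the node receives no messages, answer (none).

Answer: 72,85,94,99

Derivation:
Round 1: pos1(id72) recv 57: drop; pos2(id87) recv 72: drop; pos3(id99) recv 87: drop; pos4(id94) recv 99: fwd; pos5(id31) recv 94: fwd; pos6(id85) recv 31: drop; pos0(id57) recv 85: fwd
Round 2: pos5(id31) recv 99: fwd; pos6(id85) recv 94: fwd; pos1(id72) recv 85: fwd
Round 3: pos6(id85) recv 99: fwd; pos0(id57) recv 94: fwd; pos2(id87) recv 85: drop
Round 4: pos0(id57) recv 99: fwd; pos1(id72) recv 94: fwd
Round 5: pos1(id72) recv 99: fwd; pos2(id87) recv 94: fwd
Round 6: pos2(id87) recv 99: fwd; pos3(id99) recv 94: drop
Round 7: pos3(id99) recv 99: ELECTED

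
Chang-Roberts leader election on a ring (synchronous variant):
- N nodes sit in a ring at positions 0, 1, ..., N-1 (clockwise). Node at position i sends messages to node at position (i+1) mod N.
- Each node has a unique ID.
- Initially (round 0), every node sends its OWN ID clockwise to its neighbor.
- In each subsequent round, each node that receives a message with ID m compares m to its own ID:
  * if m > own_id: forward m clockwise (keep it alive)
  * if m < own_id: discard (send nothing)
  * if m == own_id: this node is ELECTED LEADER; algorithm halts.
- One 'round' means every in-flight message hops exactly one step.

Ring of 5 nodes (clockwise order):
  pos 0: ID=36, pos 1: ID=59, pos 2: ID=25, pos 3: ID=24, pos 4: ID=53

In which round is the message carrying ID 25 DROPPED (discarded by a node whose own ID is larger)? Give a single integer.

Answer: 2

Derivation:
Round 1: pos1(id59) recv 36: drop; pos2(id25) recv 59: fwd; pos3(id24) recv 25: fwd; pos4(id53) recv 24: drop; pos0(id36) recv 53: fwd
Round 2: pos3(id24) recv 59: fwd; pos4(id53) recv 25: drop; pos1(id59) recv 53: drop
Round 3: pos4(id53) recv 59: fwd
Round 4: pos0(id36) recv 59: fwd
Round 5: pos1(id59) recv 59: ELECTED
Message ID 25 originates at pos 2; dropped at pos 4 in round 2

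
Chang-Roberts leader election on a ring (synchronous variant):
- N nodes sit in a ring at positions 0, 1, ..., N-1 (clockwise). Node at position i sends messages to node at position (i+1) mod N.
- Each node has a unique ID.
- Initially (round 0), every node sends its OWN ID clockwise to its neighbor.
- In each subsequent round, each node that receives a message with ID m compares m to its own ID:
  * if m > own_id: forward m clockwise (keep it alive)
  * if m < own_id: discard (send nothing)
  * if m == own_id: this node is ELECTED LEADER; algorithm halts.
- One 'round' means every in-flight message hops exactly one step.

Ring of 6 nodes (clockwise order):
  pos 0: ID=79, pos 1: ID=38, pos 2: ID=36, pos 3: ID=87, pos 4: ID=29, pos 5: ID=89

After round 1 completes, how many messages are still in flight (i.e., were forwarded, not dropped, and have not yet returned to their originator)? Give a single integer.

Answer: 4

Derivation:
Round 1: pos1(id38) recv 79: fwd; pos2(id36) recv 38: fwd; pos3(id87) recv 36: drop; pos4(id29) recv 87: fwd; pos5(id89) recv 29: drop; pos0(id79) recv 89: fwd
After round 1: 4 messages still in flight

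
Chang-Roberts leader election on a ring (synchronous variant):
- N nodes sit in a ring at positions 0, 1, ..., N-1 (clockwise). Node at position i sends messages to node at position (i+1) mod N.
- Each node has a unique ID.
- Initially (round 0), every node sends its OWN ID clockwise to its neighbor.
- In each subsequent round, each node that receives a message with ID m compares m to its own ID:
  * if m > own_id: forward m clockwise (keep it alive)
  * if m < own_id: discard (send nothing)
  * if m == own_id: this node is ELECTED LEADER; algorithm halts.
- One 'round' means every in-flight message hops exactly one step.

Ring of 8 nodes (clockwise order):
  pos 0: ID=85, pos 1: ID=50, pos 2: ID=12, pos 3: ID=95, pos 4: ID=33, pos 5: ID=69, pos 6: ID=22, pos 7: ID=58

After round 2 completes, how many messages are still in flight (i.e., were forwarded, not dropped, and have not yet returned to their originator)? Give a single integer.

Round 1: pos1(id50) recv 85: fwd; pos2(id12) recv 50: fwd; pos3(id95) recv 12: drop; pos4(id33) recv 95: fwd; pos5(id69) recv 33: drop; pos6(id22) recv 69: fwd; pos7(id58) recv 22: drop; pos0(id85) recv 58: drop
Round 2: pos2(id12) recv 85: fwd; pos3(id95) recv 50: drop; pos5(id69) recv 95: fwd; pos7(id58) recv 69: fwd
After round 2: 3 messages still in flight

Answer: 3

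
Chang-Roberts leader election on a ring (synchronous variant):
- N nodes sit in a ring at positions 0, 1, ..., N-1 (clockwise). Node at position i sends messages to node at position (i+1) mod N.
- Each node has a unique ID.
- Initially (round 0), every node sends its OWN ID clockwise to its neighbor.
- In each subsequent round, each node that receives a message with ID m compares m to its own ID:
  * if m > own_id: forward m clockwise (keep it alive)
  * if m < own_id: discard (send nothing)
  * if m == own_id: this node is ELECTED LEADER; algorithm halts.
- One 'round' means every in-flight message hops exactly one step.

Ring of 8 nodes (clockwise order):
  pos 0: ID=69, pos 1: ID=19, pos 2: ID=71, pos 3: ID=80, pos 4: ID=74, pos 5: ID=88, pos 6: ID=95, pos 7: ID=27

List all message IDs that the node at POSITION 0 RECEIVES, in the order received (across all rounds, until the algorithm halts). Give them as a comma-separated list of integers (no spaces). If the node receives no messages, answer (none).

Answer: 27,95

Derivation:
Round 1: pos1(id19) recv 69: fwd; pos2(id71) recv 19: drop; pos3(id80) recv 71: drop; pos4(id74) recv 80: fwd; pos5(id88) recv 74: drop; pos6(id95) recv 88: drop; pos7(id27) recv 95: fwd; pos0(id69) recv 27: drop
Round 2: pos2(id71) recv 69: drop; pos5(id88) recv 80: drop; pos0(id69) recv 95: fwd
Round 3: pos1(id19) recv 95: fwd
Round 4: pos2(id71) recv 95: fwd
Round 5: pos3(id80) recv 95: fwd
Round 6: pos4(id74) recv 95: fwd
Round 7: pos5(id88) recv 95: fwd
Round 8: pos6(id95) recv 95: ELECTED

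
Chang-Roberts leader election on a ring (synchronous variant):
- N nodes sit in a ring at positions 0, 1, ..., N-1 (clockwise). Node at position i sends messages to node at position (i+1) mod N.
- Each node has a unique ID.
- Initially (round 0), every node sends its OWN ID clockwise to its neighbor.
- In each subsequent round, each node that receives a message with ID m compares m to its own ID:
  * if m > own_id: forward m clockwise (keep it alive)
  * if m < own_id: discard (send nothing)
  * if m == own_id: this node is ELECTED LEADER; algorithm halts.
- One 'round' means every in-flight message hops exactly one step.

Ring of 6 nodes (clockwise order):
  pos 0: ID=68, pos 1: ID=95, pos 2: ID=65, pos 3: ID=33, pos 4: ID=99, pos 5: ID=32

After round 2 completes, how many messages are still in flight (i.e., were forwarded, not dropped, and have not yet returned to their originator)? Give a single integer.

Answer: 2

Derivation:
Round 1: pos1(id95) recv 68: drop; pos2(id65) recv 95: fwd; pos3(id33) recv 65: fwd; pos4(id99) recv 33: drop; pos5(id32) recv 99: fwd; pos0(id68) recv 32: drop
Round 2: pos3(id33) recv 95: fwd; pos4(id99) recv 65: drop; pos0(id68) recv 99: fwd
After round 2: 2 messages still in flight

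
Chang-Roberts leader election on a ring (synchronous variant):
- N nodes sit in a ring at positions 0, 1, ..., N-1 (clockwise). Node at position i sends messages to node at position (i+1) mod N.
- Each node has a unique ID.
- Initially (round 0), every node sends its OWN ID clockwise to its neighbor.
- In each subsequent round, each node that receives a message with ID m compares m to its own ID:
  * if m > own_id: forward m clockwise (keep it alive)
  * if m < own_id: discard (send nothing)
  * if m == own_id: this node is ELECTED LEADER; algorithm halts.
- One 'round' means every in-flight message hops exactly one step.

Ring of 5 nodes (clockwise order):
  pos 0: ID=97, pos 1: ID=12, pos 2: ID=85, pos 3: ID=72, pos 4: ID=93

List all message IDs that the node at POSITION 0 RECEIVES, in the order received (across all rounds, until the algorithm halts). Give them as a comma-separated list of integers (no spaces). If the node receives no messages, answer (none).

Round 1: pos1(id12) recv 97: fwd; pos2(id85) recv 12: drop; pos3(id72) recv 85: fwd; pos4(id93) recv 72: drop; pos0(id97) recv 93: drop
Round 2: pos2(id85) recv 97: fwd; pos4(id93) recv 85: drop
Round 3: pos3(id72) recv 97: fwd
Round 4: pos4(id93) recv 97: fwd
Round 5: pos0(id97) recv 97: ELECTED

Answer: 93,97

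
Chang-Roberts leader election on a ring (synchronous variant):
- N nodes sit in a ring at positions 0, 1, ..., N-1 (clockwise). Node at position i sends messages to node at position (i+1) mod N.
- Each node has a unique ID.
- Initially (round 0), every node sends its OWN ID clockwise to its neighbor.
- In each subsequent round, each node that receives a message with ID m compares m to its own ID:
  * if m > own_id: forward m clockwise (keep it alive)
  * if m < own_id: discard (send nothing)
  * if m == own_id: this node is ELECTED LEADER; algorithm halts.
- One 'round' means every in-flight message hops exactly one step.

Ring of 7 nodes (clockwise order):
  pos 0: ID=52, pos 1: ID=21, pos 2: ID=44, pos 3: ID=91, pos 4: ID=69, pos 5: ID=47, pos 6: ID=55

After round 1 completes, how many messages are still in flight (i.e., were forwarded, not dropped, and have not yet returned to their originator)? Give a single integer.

Answer: 4

Derivation:
Round 1: pos1(id21) recv 52: fwd; pos2(id44) recv 21: drop; pos3(id91) recv 44: drop; pos4(id69) recv 91: fwd; pos5(id47) recv 69: fwd; pos6(id55) recv 47: drop; pos0(id52) recv 55: fwd
After round 1: 4 messages still in flight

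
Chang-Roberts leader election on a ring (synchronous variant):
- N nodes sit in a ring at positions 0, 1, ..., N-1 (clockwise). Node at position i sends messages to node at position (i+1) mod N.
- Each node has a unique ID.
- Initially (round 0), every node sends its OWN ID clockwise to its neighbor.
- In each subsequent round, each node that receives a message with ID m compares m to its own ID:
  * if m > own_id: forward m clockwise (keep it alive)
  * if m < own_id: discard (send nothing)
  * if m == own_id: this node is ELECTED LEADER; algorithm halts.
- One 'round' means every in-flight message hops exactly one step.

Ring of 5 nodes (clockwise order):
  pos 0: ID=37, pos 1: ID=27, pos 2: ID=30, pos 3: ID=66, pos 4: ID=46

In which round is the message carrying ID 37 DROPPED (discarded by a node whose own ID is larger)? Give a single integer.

Answer: 3

Derivation:
Round 1: pos1(id27) recv 37: fwd; pos2(id30) recv 27: drop; pos3(id66) recv 30: drop; pos4(id46) recv 66: fwd; pos0(id37) recv 46: fwd
Round 2: pos2(id30) recv 37: fwd; pos0(id37) recv 66: fwd; pos1(id27) recv 46: fwd
Round 3: pos3(id66) recv 37: drop; pos1(id27) recv 66: fwd; pos2(id30) recv 46: fwd
Round 4: pos2(id30) recv 66: fwd; pos3(id66) recv 46: drop
Round 5: pos3(id66) recv 66: ELECTED
Message ID 37 originates at pos 0; dropped at pos 3 in round 3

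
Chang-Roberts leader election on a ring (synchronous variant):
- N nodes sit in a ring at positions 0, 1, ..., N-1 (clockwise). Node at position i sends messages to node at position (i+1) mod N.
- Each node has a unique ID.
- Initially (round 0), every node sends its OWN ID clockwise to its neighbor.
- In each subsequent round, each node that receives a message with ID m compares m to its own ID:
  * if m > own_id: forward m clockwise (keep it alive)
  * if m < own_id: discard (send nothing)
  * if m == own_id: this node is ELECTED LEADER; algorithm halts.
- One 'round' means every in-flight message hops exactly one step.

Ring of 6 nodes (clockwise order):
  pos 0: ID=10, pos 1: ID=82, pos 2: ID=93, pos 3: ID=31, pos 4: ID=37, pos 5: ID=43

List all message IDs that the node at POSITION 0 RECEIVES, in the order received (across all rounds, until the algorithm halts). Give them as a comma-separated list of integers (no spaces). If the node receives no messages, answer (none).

Answer: 43,93

Derivation:
Round 1: pos1(id82) recv 10: drop; pos2(id93) recv 82: drop; pos3(id31) recv 93: fwd; pos4(id37) recv 31: drop; pos5(id43) recv 37: drop; pos0(id10) recv 43: fwd
Round 2: pos4(id37) recv 93: fwd; pos1(id82) recv 43: drop
Round 3: pos5(id43) recv 93: fwd
Round 4: pos0(id10) recv 93: fwd
Round 5: pos1(id82) recv 93: fwd
Round 6: pos2(id93) recv 93: ELECTED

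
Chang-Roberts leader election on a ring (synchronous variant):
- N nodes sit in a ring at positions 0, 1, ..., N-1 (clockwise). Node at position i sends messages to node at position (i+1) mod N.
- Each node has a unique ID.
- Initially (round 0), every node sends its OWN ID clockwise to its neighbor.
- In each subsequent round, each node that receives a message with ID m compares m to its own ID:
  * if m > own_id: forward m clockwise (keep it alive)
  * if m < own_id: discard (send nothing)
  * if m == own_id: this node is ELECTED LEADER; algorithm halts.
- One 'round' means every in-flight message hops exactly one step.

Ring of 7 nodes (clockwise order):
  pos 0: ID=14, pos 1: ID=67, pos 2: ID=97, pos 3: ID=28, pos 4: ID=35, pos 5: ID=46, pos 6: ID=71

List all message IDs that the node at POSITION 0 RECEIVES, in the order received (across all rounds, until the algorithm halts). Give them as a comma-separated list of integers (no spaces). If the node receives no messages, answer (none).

Answer: 71,97

Derivation:
Round 1: pos1(id67) recv 14: drop; pos2(id97) recv 67: drop; pos3(id28) recv 97: fwd; pos4(id35) recv 28: drop; pos5(id46) recv 35: drop; pos6(id71) recv 46: drop; pos0(id14) recv 71: fwd
Round 2: pos4(id35) recv 97: fwd; pos1(id67) recv 71: fwd
Round 3: pos5(id46) recv 97: fwd; pos2(id97) recv 71: drop
Round 4: pos6(id71) recv 97: fwd
Round 5: pos0(id14) recv 97: fwd
Round 6: pos1(id67) recv 97: fwd
Round 7: pos2(id97) recv 97: ELECTED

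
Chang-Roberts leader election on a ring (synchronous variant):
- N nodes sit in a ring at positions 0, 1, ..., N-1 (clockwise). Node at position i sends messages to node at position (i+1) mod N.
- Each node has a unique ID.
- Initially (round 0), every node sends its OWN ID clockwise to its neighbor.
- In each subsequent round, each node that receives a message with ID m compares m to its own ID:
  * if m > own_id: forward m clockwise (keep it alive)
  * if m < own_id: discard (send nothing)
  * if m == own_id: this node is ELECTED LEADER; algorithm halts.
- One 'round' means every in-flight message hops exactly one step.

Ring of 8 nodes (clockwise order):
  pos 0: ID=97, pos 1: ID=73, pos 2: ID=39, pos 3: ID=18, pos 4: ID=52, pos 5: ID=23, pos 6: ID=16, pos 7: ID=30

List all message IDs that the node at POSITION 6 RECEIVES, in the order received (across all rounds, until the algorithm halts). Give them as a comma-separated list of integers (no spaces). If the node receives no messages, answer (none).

Round 1: pos1(id73) recv 97: fwd; pos2(id39) recv 73: fwd; pos3(id18) recv 39: fwd; pos4(id52) recv 18: drop; pos5(id23) recv 52: fwd; pos6(id16) recv 23: fwd; pos7(id30) recv 16: drop; pos0(id97) recv 30: drop
Round 2: pos2(id39) recv 97: fwd; pos3(id18) recv 73: fwd; pos4(id52) recv 39: drop; pos6(id16) recv 52: fwd; pos7(id30) recv 23: drop
Round 3: pos3(id18) recv 97: fwd; pos4(id52) recv 73: fwd; pos7(id30) recv 52: fwd
Round 4: pos4(id52) recv 97: fwd; pos5(id23) recv 73: fwd; pos0(id97) recv 52: drop
Round 5: pos5(id23) recv 97: fwd; pos6(id16) recv 73: fwd
Round 6: pos6(id16) recv 97: fwd; pos7(id30) recv 73: fwd
Round 7: pos7(id30) recv 97: fwd; pos0(id97) recv 73: drop
Round 8: pos0(id97) recv 97: ELECTED

Answer: 23,52,73,97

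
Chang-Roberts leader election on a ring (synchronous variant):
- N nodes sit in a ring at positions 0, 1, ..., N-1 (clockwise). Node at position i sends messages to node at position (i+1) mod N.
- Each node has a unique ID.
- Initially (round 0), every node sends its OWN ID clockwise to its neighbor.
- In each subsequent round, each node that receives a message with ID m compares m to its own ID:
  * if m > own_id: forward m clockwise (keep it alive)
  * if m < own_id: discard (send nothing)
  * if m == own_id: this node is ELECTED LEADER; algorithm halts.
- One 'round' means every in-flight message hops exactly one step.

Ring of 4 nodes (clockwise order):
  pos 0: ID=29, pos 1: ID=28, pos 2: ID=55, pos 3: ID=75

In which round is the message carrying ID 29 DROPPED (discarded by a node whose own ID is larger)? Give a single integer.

Round 1: pos1(id28) recv 29: fwd; pos2(id55) recv 28: drop; pos3(id75) recv 55: drop; pos0(id29) recv 75: fwd
Round 2: pos2(id55) recv 29: drop; pos1(id28) recv 75: fwd
Round 3: pos2(id55) recv 75: fwd
Round 4: pos3(id75) recv 75: ELECTED
Message ID 29 originates at pos 0; dropped at pos 2 in round 2

Answer: 2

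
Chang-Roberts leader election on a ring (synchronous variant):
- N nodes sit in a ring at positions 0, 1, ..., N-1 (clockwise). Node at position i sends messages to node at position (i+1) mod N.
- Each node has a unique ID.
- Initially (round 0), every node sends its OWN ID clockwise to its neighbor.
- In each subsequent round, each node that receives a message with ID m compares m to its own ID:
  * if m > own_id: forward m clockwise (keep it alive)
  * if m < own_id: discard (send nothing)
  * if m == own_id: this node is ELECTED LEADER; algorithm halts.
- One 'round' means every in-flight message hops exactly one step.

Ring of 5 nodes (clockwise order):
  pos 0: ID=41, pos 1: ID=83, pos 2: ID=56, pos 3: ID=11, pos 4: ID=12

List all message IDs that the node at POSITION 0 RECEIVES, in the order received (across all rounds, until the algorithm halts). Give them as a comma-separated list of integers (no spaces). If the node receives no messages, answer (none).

Answer: 12,56,83

Derivation:
Round 1: pos1(id83) recv 41: drop; pos2(id56) recv 83: fwd; pos3(id11) recv 56: fwd; pos4(id12) recv 11: drop; pos0(id41) recv 12: drop
Round 2: pos3(id11) recv 83: fwd; pos4(id12) recv 56: fwd
Round 3: pos4(id12) recv 83: fwd; pos0(id41) recv 56: fwd
Round 4: pos0(id41) recv 83: fwd; pos1(id83) recv 56: drop
Round 5: pos1(id83) recv 83: ELECTED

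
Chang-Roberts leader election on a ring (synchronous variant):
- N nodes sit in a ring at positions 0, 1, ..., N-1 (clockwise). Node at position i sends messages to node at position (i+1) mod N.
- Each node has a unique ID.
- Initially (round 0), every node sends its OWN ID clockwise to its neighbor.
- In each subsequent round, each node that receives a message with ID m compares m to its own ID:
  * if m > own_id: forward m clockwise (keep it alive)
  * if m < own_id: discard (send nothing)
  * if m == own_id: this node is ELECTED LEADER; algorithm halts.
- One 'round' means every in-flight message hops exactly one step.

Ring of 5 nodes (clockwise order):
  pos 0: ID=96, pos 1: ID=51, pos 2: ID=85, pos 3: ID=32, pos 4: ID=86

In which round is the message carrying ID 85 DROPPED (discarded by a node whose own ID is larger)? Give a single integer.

Round 1: pos1(id51) recv 96: fwd; pos2(id85) recv 51: drop; pos3(id32) recv 85: fwd; pos4(id86) recv 32: drop; pos0(id96) recv 86: drop
Round 2: pos2(id85) recv 96: fwd; pos4(id86) recv 85: drop
Round 3: pos3(id32) recv 96: fwd
Round 4: pos4(id86) recv 96: fwd
Round 5: pos0(id96) recv 96: ELECTED
Message ID 85 originates at pos 2; dropped at pos 4 in round 2

Answer: 2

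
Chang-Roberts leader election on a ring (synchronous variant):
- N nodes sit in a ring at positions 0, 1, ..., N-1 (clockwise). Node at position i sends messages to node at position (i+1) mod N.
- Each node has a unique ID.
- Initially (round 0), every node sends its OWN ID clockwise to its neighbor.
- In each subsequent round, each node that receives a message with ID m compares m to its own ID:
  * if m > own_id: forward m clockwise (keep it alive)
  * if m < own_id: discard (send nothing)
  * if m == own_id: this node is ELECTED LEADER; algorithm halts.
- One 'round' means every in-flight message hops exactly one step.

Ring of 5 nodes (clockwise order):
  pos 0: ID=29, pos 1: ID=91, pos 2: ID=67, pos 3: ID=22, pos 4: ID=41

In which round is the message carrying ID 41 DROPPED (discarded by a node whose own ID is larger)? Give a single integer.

Round 1: pos1(id91) recv 29: drop; pos2(id67) recv 91: fwd; pos3(id22) recv 67: fwd; pos4(id41) recv 22: drop; pos0(id29) recv 41: fwd
Round 2: pos3(id22) recv 91: fwd; pos4(id41) recv 67: fwd; pos1(id91) recv 41: drop
Round 3: pos4(id41) recv 91: fwd; pos0(id29) recv 67: fwd
Round 4: pos0(id29) recv 91: fwd; pos1(id91) recv 67: drop
Round 5: pos1(id91) recv 91: ELECTED
Message ID 41 originates at pos 4; dropped at pos 1 in round 2

Answer: 2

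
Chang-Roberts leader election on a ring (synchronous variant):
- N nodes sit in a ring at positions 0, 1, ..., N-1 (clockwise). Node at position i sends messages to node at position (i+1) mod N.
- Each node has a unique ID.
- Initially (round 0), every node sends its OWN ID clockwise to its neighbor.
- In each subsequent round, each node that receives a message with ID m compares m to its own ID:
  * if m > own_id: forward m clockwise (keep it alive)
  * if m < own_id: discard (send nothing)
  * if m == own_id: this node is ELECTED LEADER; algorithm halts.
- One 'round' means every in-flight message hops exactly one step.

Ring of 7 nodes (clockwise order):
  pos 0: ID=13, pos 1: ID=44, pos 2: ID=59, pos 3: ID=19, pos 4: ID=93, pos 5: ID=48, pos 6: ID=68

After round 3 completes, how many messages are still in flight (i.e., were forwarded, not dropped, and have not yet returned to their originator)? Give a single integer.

Answer: 2

Derivation:
Round 1: pos1(id44) recv 13: drop; pos2(id59) recv 44: drop; pos3(id19) recv 59: fwd; pos4(id93) recv 19: drop; pos5(id48) recv 93: fwd; pos6(id68) recv 48: drop; pos0(id13) recv 68: fwd
Round 2: pos4(id93) recv 59: drop; pos6(id68) recv 93: fwd; pos1(id44) recv 68: fwd
Round 3: pos0(id13) recv 93: fwd; pos2(id59) recv 68: fwd
After round 3: 2 messages still in flight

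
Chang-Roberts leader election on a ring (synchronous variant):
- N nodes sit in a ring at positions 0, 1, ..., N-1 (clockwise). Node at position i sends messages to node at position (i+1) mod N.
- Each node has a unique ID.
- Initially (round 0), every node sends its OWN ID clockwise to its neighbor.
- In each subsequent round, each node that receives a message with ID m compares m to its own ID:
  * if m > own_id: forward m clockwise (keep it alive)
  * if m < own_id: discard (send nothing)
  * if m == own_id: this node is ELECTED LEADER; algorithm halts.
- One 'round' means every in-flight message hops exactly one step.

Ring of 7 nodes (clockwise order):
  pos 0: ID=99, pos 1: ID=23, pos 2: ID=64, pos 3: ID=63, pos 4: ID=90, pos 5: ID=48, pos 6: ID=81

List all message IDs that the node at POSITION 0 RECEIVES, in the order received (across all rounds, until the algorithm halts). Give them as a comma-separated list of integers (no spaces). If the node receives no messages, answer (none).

Answer: 81,90,99

Derivation:
Round 1: pos1(id23) recv 99: fwd; pos2(id64) recv 23: drop; pos3(id63) recv 64: fwd; pos4(id90) recv 63: drop; pos5(id48) recv 90: fwd; pos6(id81) recv 48: drop; pos0(id99) recv 81: drop
Round 2: pos2(id64) recv 99: fwd; pos4(id90) recv 64: drop; pos6(id81) recv 90: fwd
Round 3: pos3(id63) recv 99: fwd; pos0(id99) recv 90: drop
Round 4: pos4(id90) recv 99: fwd
Round 5: pos5(id48) recv 99: fwd
Round 6: pos6(id81) recv 99: fwd
Round 7: pos0(id99) recv 99: ELECTED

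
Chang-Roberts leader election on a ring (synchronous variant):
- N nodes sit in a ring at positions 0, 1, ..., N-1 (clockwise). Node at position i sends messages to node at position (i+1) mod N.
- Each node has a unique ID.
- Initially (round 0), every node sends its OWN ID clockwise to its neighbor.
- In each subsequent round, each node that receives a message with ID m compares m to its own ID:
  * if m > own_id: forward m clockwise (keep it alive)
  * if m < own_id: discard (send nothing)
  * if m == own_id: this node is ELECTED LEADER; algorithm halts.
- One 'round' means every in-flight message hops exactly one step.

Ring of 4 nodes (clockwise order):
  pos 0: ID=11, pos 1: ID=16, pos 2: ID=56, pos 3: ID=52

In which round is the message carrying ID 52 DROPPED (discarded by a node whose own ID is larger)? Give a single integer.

Round 1: pos1(id16) recv 11: drop; pos2(id56) recv 16: drop; pos3(id52) recv 56: fwd; pos0(id11) recv 52: fwd
Round 2: pos0(id11) recv 56: fwd; pos1(id16) recv 52: fwd
Round 3: pos1(id16) recv 56: fwd; pos2(id56) recv 52: drop
Round 4: pos2(id56) recv 56: ELECTED
Message ID 52 originates at pos 3; dropped at pos 2 in round 3

Answer: 3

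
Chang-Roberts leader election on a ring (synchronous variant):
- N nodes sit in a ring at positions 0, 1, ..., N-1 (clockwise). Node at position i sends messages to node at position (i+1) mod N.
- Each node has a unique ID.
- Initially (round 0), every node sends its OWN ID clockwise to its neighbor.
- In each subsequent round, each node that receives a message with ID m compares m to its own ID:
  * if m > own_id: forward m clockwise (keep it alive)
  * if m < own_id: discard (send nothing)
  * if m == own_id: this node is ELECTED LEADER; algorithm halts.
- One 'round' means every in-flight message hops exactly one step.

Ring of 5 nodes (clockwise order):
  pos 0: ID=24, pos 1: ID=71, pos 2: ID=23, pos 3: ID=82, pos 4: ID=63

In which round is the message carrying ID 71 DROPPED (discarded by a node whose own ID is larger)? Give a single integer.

Round 1: pos1(id71) recv 24: drop; pos2(id23) recv 71: fwd; pos3(id82) recv 23: drop; pos4(id63) recv 82: fwd; pos0(id24) recv 63: fwd
Round 2: pos3(id82) recv 71: drop; pos0(id24) recv 82: fwd; pos1(id71) recv 63: drop
Round 3: pos1(id71) recv 82: fwd
Round 4: pos2(id23) recv 82: fwd
Round 5: pos3(id82) recv 82: ELECTED
Message ID 71 originates at pos 1; dropped at pos 3 in round 2

Answer: 2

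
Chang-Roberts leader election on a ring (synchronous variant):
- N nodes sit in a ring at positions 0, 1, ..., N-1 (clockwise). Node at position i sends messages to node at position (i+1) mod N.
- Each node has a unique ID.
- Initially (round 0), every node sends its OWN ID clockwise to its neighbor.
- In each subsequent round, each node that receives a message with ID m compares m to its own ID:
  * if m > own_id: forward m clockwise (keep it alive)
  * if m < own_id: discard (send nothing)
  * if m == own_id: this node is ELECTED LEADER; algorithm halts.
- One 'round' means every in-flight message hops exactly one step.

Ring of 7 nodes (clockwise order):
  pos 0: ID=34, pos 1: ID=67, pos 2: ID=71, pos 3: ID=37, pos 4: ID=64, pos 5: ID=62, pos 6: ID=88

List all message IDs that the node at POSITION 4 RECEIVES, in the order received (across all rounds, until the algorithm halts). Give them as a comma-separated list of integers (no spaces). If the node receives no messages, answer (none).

Answer: 37,71,88

Derivation:
Round 1: pos1(id67) recv 34: drop; pos2(id71) recv 67: drop; pos3(id37) recv 71: fwd; pos4(id64) recv 37: drop; pos5(id62) recv 64: fwd; pos6(id88) recv 62: drop; pos0(id34) recv 88: fwd
Round 2: pos4(id64) recv 71: fwd; pos6(id88) recv 64: drop; pos1(id67) recv 88: fwd
Round 3: pos5(id62) recv 71: fwd; pos2(id71) recv 88: fwd
Round 4: pos6(id88) recv 71: drop; pos3(id37) recv 88: fwd
Round 5: pos4(id64) recv 88: fwd
Round 6: pos5(id62) recv 88: fwd
Round 7: pos6(id88) recv 88: ELECTED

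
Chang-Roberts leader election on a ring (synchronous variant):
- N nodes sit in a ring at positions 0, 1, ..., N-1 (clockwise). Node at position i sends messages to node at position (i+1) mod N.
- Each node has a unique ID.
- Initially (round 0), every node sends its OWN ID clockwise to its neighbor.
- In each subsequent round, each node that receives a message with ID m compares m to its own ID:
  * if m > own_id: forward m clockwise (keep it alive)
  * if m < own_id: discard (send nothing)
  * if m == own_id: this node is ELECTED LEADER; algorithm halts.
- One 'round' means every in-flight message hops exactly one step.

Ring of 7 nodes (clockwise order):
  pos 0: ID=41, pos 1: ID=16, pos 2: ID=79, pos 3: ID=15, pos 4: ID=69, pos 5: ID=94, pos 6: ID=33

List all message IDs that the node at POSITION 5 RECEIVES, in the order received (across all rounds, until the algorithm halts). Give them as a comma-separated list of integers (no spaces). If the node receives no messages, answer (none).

Answer: 69,79,94

Derivation:
Round 1: pos1(id16) recv 41: fwd; pos2(id79) recv 16: drop; pos3(id15) recv 79: fwd; pos4(id69) recv 15: drop; pos5(id94) recv 69: drop; pos6(id33) recv 94: fwd; pos0(id41) recv 33: drop
Round 2: pos2(id79) recv 41: drop; pos4(id69) recv 79: fwd; pos0(id41) recv 94: fwd
Round 3: pos5(id94) recv 79: drop; pos1(id16) recv 94: fwd
Round 4: pos2(id79) recv 94: fwd
Round 5: pos3(id15) recv 94: fwd
Round 6: pos4(id69) recv 94: fwd
Round 7: pos5(id94) recv 94: ELECTED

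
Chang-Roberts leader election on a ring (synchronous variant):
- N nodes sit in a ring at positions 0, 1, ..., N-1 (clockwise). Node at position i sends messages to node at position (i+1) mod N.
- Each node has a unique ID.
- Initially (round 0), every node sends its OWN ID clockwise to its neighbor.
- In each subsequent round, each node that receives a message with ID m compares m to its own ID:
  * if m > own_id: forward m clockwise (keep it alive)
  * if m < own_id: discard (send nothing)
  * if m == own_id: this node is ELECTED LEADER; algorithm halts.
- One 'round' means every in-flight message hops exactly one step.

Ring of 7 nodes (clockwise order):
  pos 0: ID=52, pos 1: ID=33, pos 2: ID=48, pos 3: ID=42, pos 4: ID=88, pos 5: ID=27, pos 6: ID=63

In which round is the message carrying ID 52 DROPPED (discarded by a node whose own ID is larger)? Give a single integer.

Answer: 4

Derivation:
Round 1: pos1(id33) recv 52: fwd; pos2(id48) recv 33: drop; pos3(id42) recv 48: fwd; pos4(id88) recv 42: drop; pos5(id27) recv 88: fwd; pos6(id63) recv 27: drop; pos0(id52) recv 63: fwd
Round 2: pos2(id48) recv 52: fwd; pos4(id88) recv 48: drop; pos6(id63) recv 88: fwd; pos1(id33) recv 63: fwd
Round 3: pos3(id42) recv 52: fwd; pos0(id52) recv 88: fwd; pos2(id48) recv 63: fwd
Round 4: pos4(id88) recv 52: drop; pos1(id33) recv 88: fwd; pos3(id42) recv 63: fwd
Round 5: pos2(id48) recv 88: fwd; pos4(id88) recv 63: drop
Round 6: pos3(id42) recv 88: fwd
Round 7: pos4(id88) recv 88: ELECTED
Message ID 52 originates at pos 0; dropped at pos 4 in round 4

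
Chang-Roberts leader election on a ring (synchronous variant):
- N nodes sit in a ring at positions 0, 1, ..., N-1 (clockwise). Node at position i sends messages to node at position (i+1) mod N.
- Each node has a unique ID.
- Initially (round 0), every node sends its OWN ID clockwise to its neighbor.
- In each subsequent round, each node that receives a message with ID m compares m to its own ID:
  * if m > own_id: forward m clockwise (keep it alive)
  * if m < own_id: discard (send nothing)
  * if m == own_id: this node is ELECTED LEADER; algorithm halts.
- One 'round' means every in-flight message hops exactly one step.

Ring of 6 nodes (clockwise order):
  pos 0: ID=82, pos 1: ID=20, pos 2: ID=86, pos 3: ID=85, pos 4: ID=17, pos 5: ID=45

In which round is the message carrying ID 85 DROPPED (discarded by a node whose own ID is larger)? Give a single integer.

Round 1: pos1(id20) recv 82: fwd; pos2(id86) recv 20: drop; pos3(id85) recv 86: fwd; pos4(id17) recv 85: fwd; pos5(id45) recv 17: drop; pos0(id82) recv 45: drop
Round 2: pos2(id86) recv 82: drop; pos4(id17) recv 86: fwd; pos5(id45) recv 85: fwd
Round 3: pos5(id45) recv 86: fwd; pos0(id82) recv 85: fwd
Round 4: pos0(id82) recv 86: fwd; pos1(id20) recv 85: fwd
Round 5: pos1(id20) recv 86: fwd; pos2(id86) recv 85: drop
Round 6: pos2(id86) recv 86: ELECTED
Message ID 85 originates at pos 3; dropped at pos 2 in round 5

Answer: 5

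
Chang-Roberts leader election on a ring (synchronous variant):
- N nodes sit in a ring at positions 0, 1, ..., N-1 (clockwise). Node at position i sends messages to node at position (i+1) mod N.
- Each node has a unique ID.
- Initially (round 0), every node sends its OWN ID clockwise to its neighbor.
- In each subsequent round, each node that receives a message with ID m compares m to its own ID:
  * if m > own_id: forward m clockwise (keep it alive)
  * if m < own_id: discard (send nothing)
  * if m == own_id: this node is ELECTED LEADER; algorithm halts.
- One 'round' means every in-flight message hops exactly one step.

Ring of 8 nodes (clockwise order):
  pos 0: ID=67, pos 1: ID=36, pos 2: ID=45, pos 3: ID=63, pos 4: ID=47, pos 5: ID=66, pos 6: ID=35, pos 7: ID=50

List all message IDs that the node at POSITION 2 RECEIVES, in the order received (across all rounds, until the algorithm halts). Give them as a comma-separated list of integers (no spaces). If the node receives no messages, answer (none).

Answer: 36,67

Derivation:
Round 1: pos1(id36) recv 67: fwd; pos2(id45) recv 36: drop; pos3(id63) recv 45: drop; pos4(id47) recv 63: fwd; pos5(id66) recv 47: drop; pos6(id35) recv 66: fwd; pos7(id50) recv 35: drop; pos0(id67) recv 50: drop
Round 2: pos2(id45) recv 67: fwd; pos5(id66) recv 63: drop; pos7(id50) recv 66: fwd
Round 3: pos3(id63) recv 67: fwd; pos0(id67) recv 66: drop
Round 4: pos4(id47) recv 67: fwd
Round 5: pos5(id66) recv 67: fwd
Round 6: pos6(id35) recv 67: fwd
Round 7: pos7(id50) recv 67: fwd
Round 8: pos0(id67) recv 67: ELECTED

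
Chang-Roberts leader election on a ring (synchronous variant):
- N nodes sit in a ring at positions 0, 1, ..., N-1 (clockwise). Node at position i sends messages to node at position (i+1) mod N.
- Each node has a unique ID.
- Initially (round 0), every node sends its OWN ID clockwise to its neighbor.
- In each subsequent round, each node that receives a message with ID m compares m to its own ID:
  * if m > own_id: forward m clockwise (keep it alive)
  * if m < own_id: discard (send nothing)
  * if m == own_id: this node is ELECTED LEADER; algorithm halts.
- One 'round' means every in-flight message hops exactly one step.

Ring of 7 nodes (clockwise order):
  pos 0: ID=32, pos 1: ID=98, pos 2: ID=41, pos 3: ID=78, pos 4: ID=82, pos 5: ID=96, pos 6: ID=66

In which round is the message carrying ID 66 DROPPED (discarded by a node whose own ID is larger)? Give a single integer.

Answer: 2

Derivation:
Round 1: pos1(id98) recv 32: drop; pos2(id41) recv 98: fwd; pos3(id78) recv 41: drop; pos4(id82) recv 78: drop; pos5(id96) recv 82: drop; pos6(id66) recv 96: fwd; pos0(id32) recv 66: fwd
Round 2: pos3(id78) recv 98: fwd; pos0(id32) recv 96: fwd; pos1(id98) recv 66: drop
Round 3: pos4(id82) recv 98: fwd; pos1(id98) recv 96: drop
Round 4: pos5(id96) recv 98: fwd
Round 5: pos6(id66) recv 98: fwd
Round 6: pos0(id32) recv 98: fwd
Round 7: pos1(id98) recv 98: ELECTED
Message ID 66 originates at pos 6; dropped at pos 1 in round 2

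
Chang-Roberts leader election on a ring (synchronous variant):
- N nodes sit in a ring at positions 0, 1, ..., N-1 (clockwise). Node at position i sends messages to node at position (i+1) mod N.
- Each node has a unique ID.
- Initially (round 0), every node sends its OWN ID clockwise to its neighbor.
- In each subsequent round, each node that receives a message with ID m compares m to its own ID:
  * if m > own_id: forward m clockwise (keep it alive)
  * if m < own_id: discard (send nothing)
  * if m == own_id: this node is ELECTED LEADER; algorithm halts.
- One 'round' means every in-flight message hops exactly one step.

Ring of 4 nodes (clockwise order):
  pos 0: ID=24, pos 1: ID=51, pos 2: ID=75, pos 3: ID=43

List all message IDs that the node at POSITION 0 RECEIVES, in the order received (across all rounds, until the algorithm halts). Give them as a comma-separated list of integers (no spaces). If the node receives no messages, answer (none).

Round 1: pos1(id51) recv 24: drop; pos2(id75) recv 51: drop; pos3(id43) recv 75: fwd; pos0(id24) recv 43: fwd
Round 2: pos0(id24) recv 75: fwd; pos1(id51) recv 43: drop
Round 3: pos1(id51) recv 75: fwd
Round 4: pos2(id75) recv 75: ELECTED

Answer: 43,75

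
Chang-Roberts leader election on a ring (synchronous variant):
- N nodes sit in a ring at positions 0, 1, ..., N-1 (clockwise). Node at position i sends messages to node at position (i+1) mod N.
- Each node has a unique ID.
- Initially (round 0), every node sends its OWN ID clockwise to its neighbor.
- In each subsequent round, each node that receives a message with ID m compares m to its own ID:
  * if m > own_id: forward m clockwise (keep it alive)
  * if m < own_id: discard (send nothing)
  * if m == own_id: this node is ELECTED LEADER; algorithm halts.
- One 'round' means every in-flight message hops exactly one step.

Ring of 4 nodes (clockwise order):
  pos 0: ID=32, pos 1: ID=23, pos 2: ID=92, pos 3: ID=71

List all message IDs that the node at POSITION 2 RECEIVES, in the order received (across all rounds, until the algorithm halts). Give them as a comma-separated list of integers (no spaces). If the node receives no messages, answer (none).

Answer: 23,32,71,92

Derivation:
Round 1: pos1(id23) recv 32: fwd; pos2(id92) recv 23: drop; pos3(id71) recv 92: fwd; pos0(id32) recv 71: fwd
Round 2: pos2(id92) recv 32: drop; pos0(id32) recv 92: fwd; pos1(id23) recv 71: fwd
Round 3: pos1(id23) recv 92: fwd; pos2(id92) recv 71: drop
Round 4: pos2(id92) recv 92: ELECTED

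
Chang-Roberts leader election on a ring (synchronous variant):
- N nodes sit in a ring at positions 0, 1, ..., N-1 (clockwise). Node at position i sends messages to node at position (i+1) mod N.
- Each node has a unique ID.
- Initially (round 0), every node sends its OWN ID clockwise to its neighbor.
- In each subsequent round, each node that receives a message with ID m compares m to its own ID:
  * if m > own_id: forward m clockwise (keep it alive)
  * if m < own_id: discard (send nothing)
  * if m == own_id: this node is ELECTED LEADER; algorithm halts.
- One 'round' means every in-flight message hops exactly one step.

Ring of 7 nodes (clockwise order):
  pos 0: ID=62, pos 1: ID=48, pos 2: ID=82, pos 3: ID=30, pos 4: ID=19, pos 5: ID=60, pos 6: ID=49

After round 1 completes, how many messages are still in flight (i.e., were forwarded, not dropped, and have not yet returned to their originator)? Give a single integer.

Answer: 4

Derivation:
Round 1: pos1(id48) recv 62: fwd; pos2(id82) recv 48: drop; pos3(id30) recv 82: fwd; pos4(id19) recv 30: fwd; pos5(id60) recv 19: drop; pos6(id49) recv 60: fwd; pos0(id62) recv 49: drop
After round 1: 4 messages still in flight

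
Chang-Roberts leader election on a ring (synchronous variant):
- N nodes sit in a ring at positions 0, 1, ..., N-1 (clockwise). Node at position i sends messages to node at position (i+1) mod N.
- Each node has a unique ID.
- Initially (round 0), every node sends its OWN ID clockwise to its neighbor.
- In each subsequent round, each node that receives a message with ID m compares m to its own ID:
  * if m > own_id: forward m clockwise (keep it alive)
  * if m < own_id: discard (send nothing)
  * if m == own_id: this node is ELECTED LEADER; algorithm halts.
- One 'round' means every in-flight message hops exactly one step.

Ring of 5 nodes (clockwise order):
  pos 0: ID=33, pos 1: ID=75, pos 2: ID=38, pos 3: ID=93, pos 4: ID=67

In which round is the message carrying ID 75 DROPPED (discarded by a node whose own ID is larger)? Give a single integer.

Answer: 2

Derivation:
Round 1: pos1(id75) recv 33: drop; pos2(id38) recv 75: fwd; pos3(id93) recv 38: drop; pos4(id67) recv 93: fwd; pos0(id33) recv 67: fwd
Round 2: pos3(id93) recv 75: drop; pos0(id33) recv 93: fwd; pos1(id75) recv 67: drop
Round 3: pos1(id75) recv 93: fwd
Round 4: pos2(id38) recv 93: fwd
Round 5: pos3(id93) recv 93: ELECTED
Message ID 75 originates at pos 1; dropped at pos 3 in round 2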